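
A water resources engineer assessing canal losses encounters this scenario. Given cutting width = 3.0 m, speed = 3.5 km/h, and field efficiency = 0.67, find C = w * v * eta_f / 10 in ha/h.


C = w * v * eta_f / 10
  = 3.0 * 3.5 * 0.67 / 10
  = 7.04 / 10
  = 0.70 ha/h


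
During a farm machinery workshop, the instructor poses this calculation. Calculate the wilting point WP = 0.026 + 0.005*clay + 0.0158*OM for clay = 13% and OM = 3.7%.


WP = 0.026 + 0.005*13 + 0.0158*3.7
   = 0.026 + 0.0650 + 0.0585
   = 0.1495


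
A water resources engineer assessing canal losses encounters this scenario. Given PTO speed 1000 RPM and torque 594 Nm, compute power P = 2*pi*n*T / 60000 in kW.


P = 2*pi*n*T / 60000
  = 2*pi * 1000 * 594 / 60000
  = 3732212.07 / 60000
  = 62.20 kW


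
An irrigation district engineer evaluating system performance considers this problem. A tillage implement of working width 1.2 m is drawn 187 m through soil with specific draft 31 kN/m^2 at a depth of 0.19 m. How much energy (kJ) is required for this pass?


E = k * d * w * L
  = 31 * 0.19 * 1.2 * 187
  = 1321.72 kJ


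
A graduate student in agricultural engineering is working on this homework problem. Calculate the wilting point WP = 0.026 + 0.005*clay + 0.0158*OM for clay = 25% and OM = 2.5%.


WP = 0.026 + 0.005*25 + 0.0158*2.5
   = 0.026 + 0.1250 + 0.0395
   = 0.1905


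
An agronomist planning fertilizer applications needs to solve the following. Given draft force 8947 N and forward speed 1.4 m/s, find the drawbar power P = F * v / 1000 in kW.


P = F * v / 1000
  = 8947 * 1.4 / 1000
  = 12525.80 / 1000
  = 12.53 kW


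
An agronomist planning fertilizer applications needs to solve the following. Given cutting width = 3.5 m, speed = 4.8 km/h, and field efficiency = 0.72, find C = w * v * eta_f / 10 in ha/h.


C = w * v * eta_f / 10
  = 3.5 * 4.8 * 0.72 / 10
  = 12.10 / 10
  = 1.21 ha/h


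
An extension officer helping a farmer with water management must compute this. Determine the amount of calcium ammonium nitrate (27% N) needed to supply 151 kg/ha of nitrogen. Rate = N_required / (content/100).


Rate = N_required / (N_content / 100)
     = 151 / (27 / 100)
     = 151 / 0.27
     = 559.26 kg/ha


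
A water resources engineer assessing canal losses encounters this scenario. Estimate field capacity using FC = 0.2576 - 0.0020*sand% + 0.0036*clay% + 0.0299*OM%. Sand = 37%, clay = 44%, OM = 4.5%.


FC = 0.2576 - 0.0020*37 + 0.0036*44 + 0.0299*4.5
   = 0.2576 - 0.0740 + 0.1584 + 0.1346
   = 0.4766


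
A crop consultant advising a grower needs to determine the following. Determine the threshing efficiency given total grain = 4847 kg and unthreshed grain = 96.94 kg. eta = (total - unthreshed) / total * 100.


eta = (total - unthreshed) / total * 100
    = (4847 - 96.94) / 4847 * 100
    = 4750.06 / 4847 * 100
    = 98%


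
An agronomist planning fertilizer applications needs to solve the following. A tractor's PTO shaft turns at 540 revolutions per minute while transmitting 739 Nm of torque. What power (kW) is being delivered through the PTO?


P = 2*pi*n*T / 60000
  = 2*pi * 540 * 739 / 60000
  = 2507367.93 / 60000
  = 41.79 kW


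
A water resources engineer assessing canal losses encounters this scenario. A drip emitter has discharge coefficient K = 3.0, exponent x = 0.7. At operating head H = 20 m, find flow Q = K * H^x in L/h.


Q = K * H^x
  = 3.0 * 20^0.7
  = 3.0 * 8.1418
  = 24.43 L/h


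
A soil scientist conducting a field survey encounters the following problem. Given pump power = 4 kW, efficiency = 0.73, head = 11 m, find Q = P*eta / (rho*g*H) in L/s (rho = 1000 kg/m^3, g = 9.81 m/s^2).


Q = (P * 1000 * eta) / (rho * g * H)
  = (4 * 1000 * 0.73) / (1000 * 9.81 * 11)
  = 2920 / 107910
  = 0.02706 m^3/s = 27.06 L/s


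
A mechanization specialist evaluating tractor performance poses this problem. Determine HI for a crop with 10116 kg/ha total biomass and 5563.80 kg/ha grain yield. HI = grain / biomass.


HI = grain_yield / biomass
   = 5563.80 / 10116
   = 0.55


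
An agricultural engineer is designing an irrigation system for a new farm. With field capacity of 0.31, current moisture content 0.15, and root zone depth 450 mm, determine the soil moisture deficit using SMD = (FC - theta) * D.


SMD = (FC - theta) * D
    = (0.31 - 0.15) * 450
    = 0.160 * 450
    = 72 mm


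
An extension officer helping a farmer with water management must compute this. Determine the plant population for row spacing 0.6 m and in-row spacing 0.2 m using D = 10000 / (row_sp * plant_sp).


D = 10000 / (row_sp * plant_sp)
  = 10000 / (0.6 * 0.2)
  = 10000 / 0.1200
  = 83333.33 plants/ha


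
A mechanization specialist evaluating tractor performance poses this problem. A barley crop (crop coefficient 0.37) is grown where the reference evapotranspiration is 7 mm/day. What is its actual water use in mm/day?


ETc = Kc * ET0
    = 0.37 * 7
    = 2.59 mm/day


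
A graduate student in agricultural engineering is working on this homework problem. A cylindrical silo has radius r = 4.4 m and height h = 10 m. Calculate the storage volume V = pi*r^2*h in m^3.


V = pi * r^2 * h
  = pi * 4.4^2 * 10
  = pi * 19.36 * 10
  = 608.21 m^3


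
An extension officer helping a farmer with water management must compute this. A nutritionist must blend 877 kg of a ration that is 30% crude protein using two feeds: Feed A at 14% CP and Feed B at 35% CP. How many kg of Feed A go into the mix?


parts_A = CP_b - target = 35 - 30 = 5
parts_B = target - CP_a = 30 - 14 = 16
total_parts = 5 + 16 = 21
Feed A = 877 * 5 / 21 = 208.81 kg
Feed B = 877 * 16 / 21 = 668.19 kg

208.81 kg


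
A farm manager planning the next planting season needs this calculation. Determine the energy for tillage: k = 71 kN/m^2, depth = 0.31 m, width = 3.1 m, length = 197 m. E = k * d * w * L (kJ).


E = k * d * w * L
  = 71 * 0.31 * 3.1 * 197
  = 13441.51 kJ


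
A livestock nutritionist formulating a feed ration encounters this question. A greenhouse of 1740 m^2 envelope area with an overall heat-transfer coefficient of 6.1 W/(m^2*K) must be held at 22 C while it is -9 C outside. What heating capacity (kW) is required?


dT = 22 - (-9) = 31 K
Q = U * A * dT
  = 6.1 * 1740 * 31
  = 329034 W = 329.03 kW


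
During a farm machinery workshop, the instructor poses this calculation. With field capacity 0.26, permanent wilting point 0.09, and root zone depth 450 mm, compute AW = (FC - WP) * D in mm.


AW = (FC - WP) * D
   = (0.26 - 0.09) * 450
   = 0.17 * 450
   = 76.50 mm


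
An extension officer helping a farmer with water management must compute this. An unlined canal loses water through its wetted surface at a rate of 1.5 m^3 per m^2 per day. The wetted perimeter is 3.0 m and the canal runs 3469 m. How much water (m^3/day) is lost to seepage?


S = C * P * L
  = 1.5 * 3.0 * 3469
  = 15610.50 m^3/day


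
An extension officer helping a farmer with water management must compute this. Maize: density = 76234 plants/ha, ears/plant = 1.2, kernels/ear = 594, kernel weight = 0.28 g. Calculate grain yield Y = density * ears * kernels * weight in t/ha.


Y = density * ears * kernels * kw
  = 76234 * 1.2 * 594 * 0.28 g/ha
  = 15215086.66 g/ha
  = 15215.09 kg/ha = 15.22 t/ha


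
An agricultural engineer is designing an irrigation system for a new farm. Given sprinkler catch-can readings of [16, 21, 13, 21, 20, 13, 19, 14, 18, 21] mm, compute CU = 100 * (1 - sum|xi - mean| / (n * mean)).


xbar = 176 / 10 = 17.600
sum|xi - xbar| = 28.800
CU = 100 * (1 - 28.800 / (10 * 17.600))
   = 100 * (1 - 0.1636)
   = 83.64%


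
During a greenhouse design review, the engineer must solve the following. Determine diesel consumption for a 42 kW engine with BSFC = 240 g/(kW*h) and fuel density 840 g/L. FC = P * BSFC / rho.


FC = P * BSFC / rho_fuel
   = 42 * 240 / 840
   = 10080 / 840
   = 12 L/h


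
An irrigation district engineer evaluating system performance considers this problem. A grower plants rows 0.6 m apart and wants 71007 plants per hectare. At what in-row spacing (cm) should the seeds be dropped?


spacing = 10000 / (row_sp * density)
        = 10000 / (0.6 * 71007)
        = 10000 / 42604.20
        = 0.23472 m = 23.47 cm


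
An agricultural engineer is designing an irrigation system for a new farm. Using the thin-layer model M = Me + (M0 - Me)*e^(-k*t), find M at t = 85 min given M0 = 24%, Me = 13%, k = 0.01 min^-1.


M = Me + (M0 - Me) * e^(-k*t)
  = 13 + (24 - 13) * e^(-0.01*85)
  = 13 + 11 * e^(-0.850)
  = 13 + 11 * 0.42741
  = 13 + 4.7016
  = 17.70%


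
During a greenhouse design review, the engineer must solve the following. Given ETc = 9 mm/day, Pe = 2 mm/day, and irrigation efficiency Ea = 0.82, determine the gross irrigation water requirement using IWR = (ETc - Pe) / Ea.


IWR = (ETc - Pe) / Ea
    = (9 - 2) / 0.82
    = 7 / 0.82
    = 8.54 mm/day


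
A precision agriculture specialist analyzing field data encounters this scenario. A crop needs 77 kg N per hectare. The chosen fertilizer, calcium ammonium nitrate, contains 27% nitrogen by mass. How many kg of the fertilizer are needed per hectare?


Rate = N_required / (N_content / 100)
     = 77 / (27 / 100)
     = 77 / 0.27
     = 285.19 kg/ha


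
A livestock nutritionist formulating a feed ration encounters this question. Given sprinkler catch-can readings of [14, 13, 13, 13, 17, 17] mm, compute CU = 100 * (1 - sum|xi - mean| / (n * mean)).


xbar = 87 / 6 = 14.500
sum|xi - xbar| = 10
CU = 100 * (1 - 10 / (6 * 14.500))
   = 100 * (1 - 0.1149)
   = 88.51%


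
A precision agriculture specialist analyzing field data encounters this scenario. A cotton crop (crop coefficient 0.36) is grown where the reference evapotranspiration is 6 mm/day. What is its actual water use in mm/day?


ETc = Kc * ET0
    = 0.36 * 6
    = 2.16 mm/day


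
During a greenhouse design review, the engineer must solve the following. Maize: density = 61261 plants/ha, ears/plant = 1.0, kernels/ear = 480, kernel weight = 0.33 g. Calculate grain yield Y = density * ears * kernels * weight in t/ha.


Y = density * ears * kernels * kw
  = 61261 * 1.0 * 480 * 0.33 g/ha
  = 9703742.40 g/ha
  = 9703.74 kg/ha = 9.70 t/ha


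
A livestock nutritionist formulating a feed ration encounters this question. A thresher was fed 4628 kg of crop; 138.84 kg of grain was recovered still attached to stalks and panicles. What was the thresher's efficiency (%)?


eta = (total - unthreshed) / total * 100
    = (4628 - 138.84) / 4628 * 100
    = 4489.16 / 4628 * 100
    = 97%


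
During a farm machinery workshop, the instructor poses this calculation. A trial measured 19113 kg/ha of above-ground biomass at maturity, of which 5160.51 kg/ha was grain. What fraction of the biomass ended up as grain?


HI = grain_yield / biomass
   = 5160.51 / 19113
   = 0.27


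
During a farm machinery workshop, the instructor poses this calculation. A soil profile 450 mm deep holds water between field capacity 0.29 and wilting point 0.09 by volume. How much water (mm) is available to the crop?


AW = (FC - WP) * D
   = (0.29 - 0.09) * 450
   = 0.20 * 450
   = 90 mm


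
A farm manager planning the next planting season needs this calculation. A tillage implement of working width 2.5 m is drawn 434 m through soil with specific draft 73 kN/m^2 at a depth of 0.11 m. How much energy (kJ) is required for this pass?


E = k * d * w * L
  = 73 * 0.11 * 2.5 * 434
  = 8712.55 kJ


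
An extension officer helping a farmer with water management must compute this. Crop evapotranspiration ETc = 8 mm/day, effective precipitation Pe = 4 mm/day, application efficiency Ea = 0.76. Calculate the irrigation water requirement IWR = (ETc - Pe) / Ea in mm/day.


IWR = (ETc - Pe) / Ea
    = (8 - 4) / 0.76
    = 4 / 0.76
    = 5.26 mm/day


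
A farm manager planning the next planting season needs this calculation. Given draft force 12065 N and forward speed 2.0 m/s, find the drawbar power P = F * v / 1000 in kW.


P = F * v / 1000
  = 12065 * 2.0 / 1000
  = 24130 / 1000
  = 24.13 kW


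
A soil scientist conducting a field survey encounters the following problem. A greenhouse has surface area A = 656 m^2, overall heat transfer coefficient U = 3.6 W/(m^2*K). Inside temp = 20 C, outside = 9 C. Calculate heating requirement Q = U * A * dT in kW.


dT = 20 - (9) = 11 K
Q = U * A * dT
  = 3.6 * 656 * 11
  = 25977.60 W = 25.98 kW


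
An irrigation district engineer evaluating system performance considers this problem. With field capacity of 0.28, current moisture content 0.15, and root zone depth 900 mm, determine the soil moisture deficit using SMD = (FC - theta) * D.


SMD = (FC - theta) * D
    = (0.28 - 0.15) * 900
    = 0.130 * 900
    = 117 mm


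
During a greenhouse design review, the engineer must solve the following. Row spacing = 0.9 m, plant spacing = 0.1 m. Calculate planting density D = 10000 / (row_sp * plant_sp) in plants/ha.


D = 10000 / (row_sp * plant_sp)
  = 10000 / (0.9 * 0.1)
  = 10000 / 0.0900
  = 111111.11 plants/ha


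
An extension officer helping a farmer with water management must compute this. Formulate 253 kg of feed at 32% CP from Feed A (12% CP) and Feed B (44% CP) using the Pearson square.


parts_A = CP_b - target = 44 - 32 = 12
parts_B = target - CP_a = 32 - 12 = 20
total_parts = 12 + 20 = 32
Feed A = 253 * 12 / 32 = 94.88 kg
Feed B = 253 * 20 / 32 = 158.13 kg

94.88 kg


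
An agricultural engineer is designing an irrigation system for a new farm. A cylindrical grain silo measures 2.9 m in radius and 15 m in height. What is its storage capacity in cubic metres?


V = pi * r^2 * h
  = pi * 2.9^2 * 15
  = pi * 8.41 * 15
  = 396.31 m^3


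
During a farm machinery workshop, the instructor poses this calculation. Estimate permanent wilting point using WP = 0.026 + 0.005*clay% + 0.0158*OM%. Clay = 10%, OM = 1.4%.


WP = 0.026 + 0.005*10 + 0.0158*1.4
   = 0.026 + 0.0500 + 0.0221
   = 0.0981


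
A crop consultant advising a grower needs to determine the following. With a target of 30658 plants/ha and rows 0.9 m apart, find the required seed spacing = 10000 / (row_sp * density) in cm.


spacing = 10000 / (row_sp * density)
        = 10000 / (0.9 * 30658)
        = 10000 / 27592.20
        = 0.36242 m = 36.24 cm


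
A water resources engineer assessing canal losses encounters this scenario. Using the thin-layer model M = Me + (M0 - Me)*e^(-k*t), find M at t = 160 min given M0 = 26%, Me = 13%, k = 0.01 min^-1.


M = Me + (M0 - Me) * e^(-k*t)
  = 13 + (26 - 13) * e^(-0.01*160)
  = 13 + 13 * e^(-1.600)
  = 13 + 13 * 0.20190
  = 13 + 2.6247
  = 15.62%


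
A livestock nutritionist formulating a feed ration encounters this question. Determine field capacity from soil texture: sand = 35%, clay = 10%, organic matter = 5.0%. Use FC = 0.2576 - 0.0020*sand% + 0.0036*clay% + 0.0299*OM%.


FC = 0.2576 - 0.0020*35 + 0.0036*10 + 0.0299*5.0
   = 0.2576 - 0.0700 + 0.0360 + 0.1495
   = 0.3731


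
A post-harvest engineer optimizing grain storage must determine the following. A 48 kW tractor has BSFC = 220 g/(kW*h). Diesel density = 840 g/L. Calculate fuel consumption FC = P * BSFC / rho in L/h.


FC = P * BSFC / rho_fuel
   = 48 * 220 / 840
   = 10560 / 840
   = 12.57 L/h


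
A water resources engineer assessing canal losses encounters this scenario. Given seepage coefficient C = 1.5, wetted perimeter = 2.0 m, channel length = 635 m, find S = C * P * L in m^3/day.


S = C * P * L
  = 1.5 * 2.0 * 635
  = 1905 m^3/day


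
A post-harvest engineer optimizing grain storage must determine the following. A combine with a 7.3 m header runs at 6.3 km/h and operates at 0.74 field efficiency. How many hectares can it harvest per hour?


C = w * v * eta_f / 10
  = 7.3 * 6.3 * 0.74 / 10
  = 34.03 / 10
  = 3.40 ha/h


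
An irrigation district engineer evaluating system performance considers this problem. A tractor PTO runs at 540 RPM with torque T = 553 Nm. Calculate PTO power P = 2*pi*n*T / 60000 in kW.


P = 2*pi*n*T / 60000
  = 2*pi * 540 * 553 / 60000
  = 1876284.80 / 60000
  = 31.27 kW


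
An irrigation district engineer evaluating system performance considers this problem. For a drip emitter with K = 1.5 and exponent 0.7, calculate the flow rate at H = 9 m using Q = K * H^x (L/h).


Q = K * H^x
  = 1.5 * 9^0.7
  = 1.5 * 4.6555
  = 6.98 L/h


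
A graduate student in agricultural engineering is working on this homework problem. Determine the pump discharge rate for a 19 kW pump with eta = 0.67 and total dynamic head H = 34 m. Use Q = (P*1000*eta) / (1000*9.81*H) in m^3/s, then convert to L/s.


Q = (P * 1000 * eta) / (rho * g * H)
  = (19 * 1000 * 0.67) / (1000 * 9.81 * 34)
  = 12730 / 333540
  = 0.03817 m^3/s = 38.17 L/s


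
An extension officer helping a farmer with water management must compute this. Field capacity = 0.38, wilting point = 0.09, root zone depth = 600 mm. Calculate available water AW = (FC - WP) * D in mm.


AW = (FC - WP) * D
   = (0.38 - 0.09) * 600
   = 0.29 * 600
   = 174 mm


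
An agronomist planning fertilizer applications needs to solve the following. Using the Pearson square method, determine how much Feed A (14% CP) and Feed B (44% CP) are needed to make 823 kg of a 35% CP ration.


parts_A = CP_b - target = 44 - 35 = 9
parts_B = target - CP_a = 35 - 14 = 21
total_parts = 9 + 21 = 30
Feed A = 823 * 9 / 30 = 246.90 kg
Feed B = 823 * 21 / 30 = 576.10 kg

246.90 kg


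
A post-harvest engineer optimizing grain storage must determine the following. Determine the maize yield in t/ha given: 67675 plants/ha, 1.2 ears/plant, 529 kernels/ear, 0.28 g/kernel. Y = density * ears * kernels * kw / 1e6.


Y = density * ears * kernels * kw
  = 67675 * 1.2 * 529 * 0.28 g/ha
  = 12028825.20 g/ha
  = 12028.83 kg/ha = 12.03 t/ha


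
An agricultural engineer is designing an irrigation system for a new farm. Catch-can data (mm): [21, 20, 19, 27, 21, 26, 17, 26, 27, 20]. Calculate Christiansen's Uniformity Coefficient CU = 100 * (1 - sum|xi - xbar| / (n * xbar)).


xbar = 224 / 10 = 22.400
sum|xi - xbar| = 32.800
CU = 100 * (1 - 32.800 / (10 * 22.400))
   = 100 * (1 - 0.1464)
   = 85.36%


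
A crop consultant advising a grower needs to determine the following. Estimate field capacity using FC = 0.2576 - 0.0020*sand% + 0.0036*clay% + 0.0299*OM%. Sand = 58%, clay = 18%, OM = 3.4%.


FC = 0.2576 - 0.0020*58 + 0.0036*18 + 0.0299*3.4
   = 0.2576 - 0.1160 + 0.0648 + 0.1017
   = 0.3081


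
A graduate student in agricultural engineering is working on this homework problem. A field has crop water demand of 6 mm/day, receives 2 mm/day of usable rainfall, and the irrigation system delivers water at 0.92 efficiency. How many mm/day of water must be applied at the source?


IWR = (ETc - Pe) / Ea
    = (6 - 2) / 0.92
    = 4 / 0.92
    = 4.35 mm/day


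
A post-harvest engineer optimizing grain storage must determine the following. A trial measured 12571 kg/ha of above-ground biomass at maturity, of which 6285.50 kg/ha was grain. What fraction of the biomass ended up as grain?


HI = grain_yield / biomass
   = 6285.50 / 12571
   = 0.50


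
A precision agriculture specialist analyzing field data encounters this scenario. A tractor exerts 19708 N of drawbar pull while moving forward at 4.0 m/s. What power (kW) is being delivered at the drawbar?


P = F * v / 1000
  = 19708 * 4.0 / 1000
  = 78832 / 1000
  = 78.83 kW


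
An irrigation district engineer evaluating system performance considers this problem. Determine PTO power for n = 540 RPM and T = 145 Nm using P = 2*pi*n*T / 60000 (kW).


P = 2*pi*n*T / 60000
  = 2*pi * 540 * 145 / 60000
  = 491973.41 / 60000
  = 8.20 kW


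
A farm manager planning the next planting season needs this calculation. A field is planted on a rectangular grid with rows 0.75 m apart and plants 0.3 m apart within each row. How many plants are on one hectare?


D = 10000 / (row_sp * plant_sp)
  = 10000 / (0.75 * 0.3)
  = 10000 / 0.2250
  = 44444.44 plants/ha


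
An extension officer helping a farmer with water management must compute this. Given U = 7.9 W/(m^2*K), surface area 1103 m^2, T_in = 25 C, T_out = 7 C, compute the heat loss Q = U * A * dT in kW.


dT = 25 - (7) = 18 K
Q = U * A * dT
  = 7.9 * 1103 * 18
  = 156846.60 W = 156.85 kW


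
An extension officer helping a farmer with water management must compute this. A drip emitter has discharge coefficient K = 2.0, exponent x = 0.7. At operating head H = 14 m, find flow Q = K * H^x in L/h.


Q = K * H^x
  = 2.0 * 14^0.7
  = 2.0 * 6.3429
  = 12.69 L/h


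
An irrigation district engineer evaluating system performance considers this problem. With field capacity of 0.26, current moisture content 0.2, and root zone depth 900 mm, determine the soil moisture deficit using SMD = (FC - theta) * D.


SMD = (FC - theta) * D
    = (0.26 - 0.2) * 900
    = 0.060 * 900
    = 54 mm


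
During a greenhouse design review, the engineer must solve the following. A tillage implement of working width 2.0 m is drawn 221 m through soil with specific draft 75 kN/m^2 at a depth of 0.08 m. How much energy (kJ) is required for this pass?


E = k * d * w * L
  = 75 * 0.08 * 2.0 * 221
  = 2652 kJ


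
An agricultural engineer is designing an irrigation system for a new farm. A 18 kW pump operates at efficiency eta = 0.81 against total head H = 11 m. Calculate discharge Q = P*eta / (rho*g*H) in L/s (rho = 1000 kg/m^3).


Q = (P * 1000 * eta) / (rho * g * H)
  = (18 * 1000 * 0.81) / (1000 * 9.81 * 11)
  = 14580 / 107910
  = 0.13511 m^3/s = 135.11 L/s


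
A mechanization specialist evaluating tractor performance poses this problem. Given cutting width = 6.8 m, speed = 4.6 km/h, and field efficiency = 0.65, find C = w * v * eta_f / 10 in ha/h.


C = w * v * eta_f / 10
  = 6.8 * 4.6 * 0.65 / 10
  = 20.33 / 10
  = 2.03 ha/h


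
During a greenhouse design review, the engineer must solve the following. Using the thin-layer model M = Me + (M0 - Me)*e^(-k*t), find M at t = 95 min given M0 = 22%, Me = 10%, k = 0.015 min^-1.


M = Me + (M0 - Me) * e^(-k*t)
  = 10 + (22 - 10) * e^(-0.015*95)
  = 10 + 12 * e^(-1.425)
  = 10 + 12 * 0.24051
  = 10 + 2.8861
  = 12.89%


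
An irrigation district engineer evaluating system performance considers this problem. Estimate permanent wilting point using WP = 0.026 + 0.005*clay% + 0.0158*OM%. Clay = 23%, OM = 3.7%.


WP = 0.026 + 0.005*23 + 0.0158*3.7
   = 0.026 + 0.1150 + 0.0585
   = 0.1995


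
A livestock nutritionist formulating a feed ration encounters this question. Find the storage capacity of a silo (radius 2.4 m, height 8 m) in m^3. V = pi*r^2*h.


V = pi * r^2 * h
  = pi * 2.4^2 * 8
  = pi * 5.76 * 8
  = 144.76 m^3


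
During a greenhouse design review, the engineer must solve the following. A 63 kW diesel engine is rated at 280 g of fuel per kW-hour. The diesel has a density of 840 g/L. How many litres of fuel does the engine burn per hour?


FC = P * BSFC / rho_fuel
   = 63 * 280 / 840
   = 17640 / 840
   = 21 L/h


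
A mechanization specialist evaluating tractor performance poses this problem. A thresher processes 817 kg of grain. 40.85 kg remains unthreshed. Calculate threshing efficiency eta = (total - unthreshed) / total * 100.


eta = (total - unthreshed) / total * 100
    = (817 - 40.85) / 817 * 100
    = 776.15 / 817 * 100
    = 95%


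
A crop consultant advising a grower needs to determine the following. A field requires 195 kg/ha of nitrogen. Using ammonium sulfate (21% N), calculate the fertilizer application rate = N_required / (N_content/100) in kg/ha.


Rate = N_required / (N_content / 100)
     = 195 / (21 / 100)
     = 195 / 0.21
     = 928.57 kg/ha


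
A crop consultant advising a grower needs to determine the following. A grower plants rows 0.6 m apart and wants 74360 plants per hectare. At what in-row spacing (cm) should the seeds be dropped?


spacing = 10000 / (row_sp * density)
        = 10000 / (0.6 * 74360)
        = 10000 / 44616
        = 0.22413 m = 22.41 cm


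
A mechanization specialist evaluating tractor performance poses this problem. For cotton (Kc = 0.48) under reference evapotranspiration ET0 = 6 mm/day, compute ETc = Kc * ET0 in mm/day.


ETc = Kc * ET0
    = 0.48 * 6
    = 2.88 mm/day


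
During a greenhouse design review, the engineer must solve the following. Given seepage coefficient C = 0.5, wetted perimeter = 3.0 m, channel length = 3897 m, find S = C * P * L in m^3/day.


S = C * P * L
  = 0.5 * 3.0 * 3897
  = 5845.50 m^3/day


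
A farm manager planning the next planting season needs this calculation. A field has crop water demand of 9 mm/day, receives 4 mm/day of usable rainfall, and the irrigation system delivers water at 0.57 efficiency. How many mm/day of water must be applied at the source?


IWR = (ETc - Pe) / Ea
    = (9 - 4) / 0.57
    = 5 / 0.57
    = 8.77 mm/day


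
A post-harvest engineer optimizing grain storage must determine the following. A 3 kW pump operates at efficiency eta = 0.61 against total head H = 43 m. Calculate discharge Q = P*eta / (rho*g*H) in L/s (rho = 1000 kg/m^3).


Q = (P * 1000 * eta) / (rho * g * H)
  = (3 * 1000 * 0.61) / (1000 * 9.81 * 43)
  = 1830 / 421830
  = 0.00434 m^3/s = 4.34 L/s


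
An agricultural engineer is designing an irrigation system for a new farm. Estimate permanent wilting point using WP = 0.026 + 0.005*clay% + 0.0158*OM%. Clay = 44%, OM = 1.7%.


WP = 0.026 + 0.005*44 + 0.0158*1.7
   = 0.026 + 0.2200 + 0.0269
   = 0.2729


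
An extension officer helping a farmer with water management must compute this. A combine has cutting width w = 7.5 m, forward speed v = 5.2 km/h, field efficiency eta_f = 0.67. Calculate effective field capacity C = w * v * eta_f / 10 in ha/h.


C = w * v * eta_f / 10
  = 7.5 * 5.2 * 0.67 / 10
  = 26.13 / 10
  = 2.61 ha/h


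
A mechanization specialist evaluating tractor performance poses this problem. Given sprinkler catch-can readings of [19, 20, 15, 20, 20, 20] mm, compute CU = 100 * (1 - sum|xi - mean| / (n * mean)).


xbar = 114 / 6 = 19
sum|xi - xbar| = 8
CU = 100 * (1 - 8 / (6 * 19))
   = 100 * (1 - 0.0702)
   = 92.98%


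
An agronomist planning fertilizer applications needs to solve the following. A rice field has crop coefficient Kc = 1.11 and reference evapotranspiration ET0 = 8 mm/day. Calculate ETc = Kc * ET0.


ETc = Kc * ET0
    = 1.11 * 8
    = 8.88 mm/day


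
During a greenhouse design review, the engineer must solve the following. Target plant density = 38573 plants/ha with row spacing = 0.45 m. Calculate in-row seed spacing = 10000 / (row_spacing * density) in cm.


spacing = 10000 / (row_sp * density)
        = 10000 / (0.45 * 38573)
        = 10000 / 17357.85
        = 0.57611 m = 57.61 cm


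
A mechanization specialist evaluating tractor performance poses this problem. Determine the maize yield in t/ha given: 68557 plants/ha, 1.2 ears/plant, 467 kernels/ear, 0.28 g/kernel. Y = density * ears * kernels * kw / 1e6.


Y = density * ears * kernels * kw
  = 68557 * 1.2 * 467 * 0.28 g/ha
  = 10757415.98 g/ha
  = 10757.42 kg/ha = 10.76 t/ha


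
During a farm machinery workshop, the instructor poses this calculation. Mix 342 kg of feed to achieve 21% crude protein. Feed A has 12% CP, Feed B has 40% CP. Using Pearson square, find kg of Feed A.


parts_A = CP_b - target = 40 - 21 = 19
parts_B = target - CP_a = 21 - 12 = 9
total_parts = 19 + 9 = 28
Feed A = 342 * 19 / 28 = 232.07 kg
Feed B = 342 * 9 / 28 = 109.93 kg

232.07 kg


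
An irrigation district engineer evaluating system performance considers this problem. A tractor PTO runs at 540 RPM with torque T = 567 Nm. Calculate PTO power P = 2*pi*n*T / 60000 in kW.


P = 2*pi*n*T / 60000
  = 2*pi * 540 * 567 / 60000
  = 1923785.68 / 60000
  = 32.06 kW


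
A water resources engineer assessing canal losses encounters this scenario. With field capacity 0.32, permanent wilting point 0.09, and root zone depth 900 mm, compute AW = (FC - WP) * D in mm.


AW = (FC - WP) * D
   = (0.32 - 0.09) * 900
   = 0.23 * 900
   = 207 mm


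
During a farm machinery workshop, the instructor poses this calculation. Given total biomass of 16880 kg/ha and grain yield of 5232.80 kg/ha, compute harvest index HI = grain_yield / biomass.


HI = grain_yield / biomass
   = 5232.80 / 16880
   = 0.31


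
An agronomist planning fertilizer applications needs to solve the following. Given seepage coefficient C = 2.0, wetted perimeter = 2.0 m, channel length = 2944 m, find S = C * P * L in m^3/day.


S = C * P * L
  = 2.0 * 2.0 * 2944
  = 11776 m^3/day


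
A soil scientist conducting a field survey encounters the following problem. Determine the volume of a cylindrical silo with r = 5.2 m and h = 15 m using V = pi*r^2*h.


V = pi * r^2 * h
  = pi * 5.2^2 * 15
  = pi * 27.04 * 15
  = 1274.23 m^3


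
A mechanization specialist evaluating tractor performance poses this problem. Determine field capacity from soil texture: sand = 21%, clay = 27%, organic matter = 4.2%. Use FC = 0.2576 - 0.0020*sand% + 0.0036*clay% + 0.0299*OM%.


FC = 0.2576 - 0.0020*21 + 0.0036*27 + 0.0299*4.2
   = 0.2576 - 0.0420 + 0.0972 + 0.1256
   = 0.4384


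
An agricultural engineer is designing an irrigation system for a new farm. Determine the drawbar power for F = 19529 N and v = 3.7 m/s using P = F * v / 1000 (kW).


P = F * v / 1000
  = 19529 * 3.7 / 1000
  = 72257.30 / 1000
  = 72.26 kW


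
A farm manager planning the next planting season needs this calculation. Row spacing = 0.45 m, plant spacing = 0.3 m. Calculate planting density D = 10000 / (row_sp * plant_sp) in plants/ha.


D = 10000 / (row_sp * plant_sp)
  = 10000 / (0.45 * 0.3)
  = 10000 / 0.1350
  = 74074.07 plants/ha


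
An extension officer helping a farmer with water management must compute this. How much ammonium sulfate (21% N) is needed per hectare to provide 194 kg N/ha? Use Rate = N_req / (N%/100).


Rate = N_required / (N_content / 100)
     = 194 / (21 / 100)
     = 194 / 0.21
     = 923.81 kg/ha


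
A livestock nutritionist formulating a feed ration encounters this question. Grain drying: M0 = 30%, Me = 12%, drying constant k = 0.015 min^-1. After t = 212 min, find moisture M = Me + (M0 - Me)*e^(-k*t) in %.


M = Me + (M0 - Me) * e^(-k*t)
  = 12 + (30 - 12) * e^(-0.015*212)
  = 12 + 18 * e^(-3.180)
  = 12 + 18 * 0.04159
  = 12 + 0.7485
  = 12.75%


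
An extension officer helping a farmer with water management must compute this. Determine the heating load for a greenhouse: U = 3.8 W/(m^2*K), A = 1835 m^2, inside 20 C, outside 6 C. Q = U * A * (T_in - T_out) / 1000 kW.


dT = 20 - (6) = 14 K
Q = U * A * dT
  = 3.8 * 1835 * 14
  = 97622 W = 97.62 kW


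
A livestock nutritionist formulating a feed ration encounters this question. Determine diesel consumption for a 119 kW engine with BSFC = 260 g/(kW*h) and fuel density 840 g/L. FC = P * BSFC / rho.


FC = P * BSFC / rho_fuel
   = 119 * 260 / 840
   = 30940 / 840
   = 36.83 L/h


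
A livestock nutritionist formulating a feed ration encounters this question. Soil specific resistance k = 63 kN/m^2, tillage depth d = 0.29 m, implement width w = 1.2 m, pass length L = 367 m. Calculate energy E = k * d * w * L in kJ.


E = k * d * w * L
  = 63 * 0.29 * 1.2 * 367
  = 8046.11 kJ


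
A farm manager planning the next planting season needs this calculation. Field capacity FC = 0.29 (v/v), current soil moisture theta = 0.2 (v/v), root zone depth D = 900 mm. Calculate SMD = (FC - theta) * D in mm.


SMD = (FC - theta) * D
    = (0.29 - 0.2) * 900
    = 0.090 * 900
    = 81 mm


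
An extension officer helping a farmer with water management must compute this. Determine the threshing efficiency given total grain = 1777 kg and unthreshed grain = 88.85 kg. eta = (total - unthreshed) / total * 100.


eta = (total - unthreshed) / total * 100
    = (1777 - 88.85) / 1777 * 100
    = 1688.15 / 1777 * 100
    = 95%


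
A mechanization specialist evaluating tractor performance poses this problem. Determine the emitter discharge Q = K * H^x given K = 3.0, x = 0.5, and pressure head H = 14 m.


Q = K * H^x
  = 3.0 * 14^0.5
  = 3.0 * 3.7417
  = 11.22 L/h


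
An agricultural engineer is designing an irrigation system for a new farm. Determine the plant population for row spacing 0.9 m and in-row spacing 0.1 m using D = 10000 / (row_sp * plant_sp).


D = 10000 / (row_sp * plant_sp)
  = 10000 / (0.9 * 0.1)
  = 10000 / 0.0900
  = 111111.11 plants/ha


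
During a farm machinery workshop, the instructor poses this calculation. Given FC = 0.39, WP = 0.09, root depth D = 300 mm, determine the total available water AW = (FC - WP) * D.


AW = (FC - WP) * D
   = (0.39 - 0.09) * 300
   = 0.30 * 300
   = 90 mm


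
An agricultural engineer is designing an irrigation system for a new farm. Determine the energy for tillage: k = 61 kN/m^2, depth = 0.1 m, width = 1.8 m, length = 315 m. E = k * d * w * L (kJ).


E = k * d * w * L
  = 61 * 0.1 * 1.8 * 315
  = 3458.70 kJ


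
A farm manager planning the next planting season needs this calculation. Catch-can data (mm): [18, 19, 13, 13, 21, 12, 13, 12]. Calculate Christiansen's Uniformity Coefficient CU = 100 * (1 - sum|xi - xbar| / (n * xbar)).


xbar = 121 / 8 = 15.125
sum|xi - xbar| = 25.250
CU = 100 * (1 - 25.250 / (8 * 15.125))
   = 100 * (1 - 0.2087)
   = 79.13%


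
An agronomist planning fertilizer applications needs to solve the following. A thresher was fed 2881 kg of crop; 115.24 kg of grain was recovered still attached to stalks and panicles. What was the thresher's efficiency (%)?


eta = (total - unthreshed) / total * 100
    = (2881 - 115.24) / 2881 * 100
    = 2765.76 / 2881 * 100
    = 96%


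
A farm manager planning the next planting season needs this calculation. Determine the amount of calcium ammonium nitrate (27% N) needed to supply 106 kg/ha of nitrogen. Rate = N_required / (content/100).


Rate = N_required / (N_content / 100)
     = 106 / (27 / 100)
     = 106 / 0.27
     = 392.59 kg/ha


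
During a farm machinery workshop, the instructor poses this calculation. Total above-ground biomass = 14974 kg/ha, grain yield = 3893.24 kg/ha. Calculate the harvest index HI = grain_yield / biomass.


HI = grain_yield / biomass
   = 3893.24 / 14974
   = 0.26


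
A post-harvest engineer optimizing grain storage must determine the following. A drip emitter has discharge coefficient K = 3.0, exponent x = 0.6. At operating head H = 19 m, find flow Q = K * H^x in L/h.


Q = K * H^x
  = 3.0 * 19^0.6
  = 3.0 * 5.8513
  = 17.55 L/h


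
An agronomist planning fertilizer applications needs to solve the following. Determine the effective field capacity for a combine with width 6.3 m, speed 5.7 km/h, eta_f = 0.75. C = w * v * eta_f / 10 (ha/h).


C = w * v * eta_f / 10
  = 6.3 * 5.7 * 0.75 / 10
  = 26.93 / 10
  = 2.69 ha/h


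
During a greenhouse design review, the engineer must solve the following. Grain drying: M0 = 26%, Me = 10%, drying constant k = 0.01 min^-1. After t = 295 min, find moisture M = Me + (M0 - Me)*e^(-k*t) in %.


M = Me + (M0 - Me) * e^(-k*t)
  = 10 + (26 - 10) * e^(-0.01*295)
  = 10 + 16 * e^(-2.950)
  = 10 + 16 * 0.05234
  = 10 + 0.8374
  = 10.84%


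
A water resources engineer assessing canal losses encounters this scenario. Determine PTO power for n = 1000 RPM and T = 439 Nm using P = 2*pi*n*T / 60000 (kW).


P = 2*pi*n*T / 60000
  = 2*pi * 1000 * 439 / 60000
  = 2758318.35 / 60000
  = 45.97 kW


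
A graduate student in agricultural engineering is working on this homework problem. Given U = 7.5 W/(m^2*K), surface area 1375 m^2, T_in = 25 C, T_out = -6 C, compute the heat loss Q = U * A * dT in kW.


dT = 25 - (-6) = 31 K
Q = U * A * dT
  = 7.5 * 1375 * 31
  = 319687.50 W = 319.69 kW


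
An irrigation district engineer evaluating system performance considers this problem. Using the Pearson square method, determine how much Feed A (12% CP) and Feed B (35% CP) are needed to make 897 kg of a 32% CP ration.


parts_A = CP_b - target = 35 - 32 = 3
parts_B = target - CP_a = 32 - 12 = 20
total_parts = 3 + 20 = 23
Feed A = 897 * 3 / 23 = 117 kg
Feed B = 897 * 20 / 23 = 780 kg

117 kg


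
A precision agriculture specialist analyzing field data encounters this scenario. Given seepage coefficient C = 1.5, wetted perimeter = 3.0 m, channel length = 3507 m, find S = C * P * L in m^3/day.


S = C * P * L
  = 1.5 * 3.0 * 3507
  = 15781.50 m^3/day


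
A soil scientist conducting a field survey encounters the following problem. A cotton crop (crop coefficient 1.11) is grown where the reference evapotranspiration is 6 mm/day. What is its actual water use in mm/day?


ETc = Kc * ET0
    = 1.11 * 6
    = 6.66 mm/day


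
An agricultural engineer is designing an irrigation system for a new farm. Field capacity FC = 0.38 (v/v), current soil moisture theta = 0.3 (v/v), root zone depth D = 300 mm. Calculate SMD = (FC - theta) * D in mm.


SMD = (FC - theta) * D
    = (0.38 - 0.3) * 300
    = 0.080 * 300
    = 24 mm


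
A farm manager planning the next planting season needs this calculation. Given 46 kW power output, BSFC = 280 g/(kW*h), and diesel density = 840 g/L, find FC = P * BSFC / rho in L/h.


FC = P * BSFC / rho_fuel
   = 46 * 280 / 840
   = 12880 / 840
   = 15.33 L/h


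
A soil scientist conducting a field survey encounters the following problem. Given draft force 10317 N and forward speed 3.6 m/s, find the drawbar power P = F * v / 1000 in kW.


P = F * v / 1000
  = 10317 * 3.6 / 1000
  = 37141.20 / 1000
  = 37.14 kW


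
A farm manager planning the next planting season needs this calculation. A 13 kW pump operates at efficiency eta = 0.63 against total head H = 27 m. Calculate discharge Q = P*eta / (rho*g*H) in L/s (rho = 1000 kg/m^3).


Q = (P * 1000 * eta) / (rho * g * H)
  = (13 * 1000 * 0.63) / (1000 * 9.81 * 27)
  = 8190 / 264870
  = 0.03092 m^3/s = 30.92 L/s


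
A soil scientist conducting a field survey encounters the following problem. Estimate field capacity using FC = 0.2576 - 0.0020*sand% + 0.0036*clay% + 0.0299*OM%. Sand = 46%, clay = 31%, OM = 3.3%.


FC = 0.2576 - 0.0020*46 + 0.0036*31 + 0.0299*3.3
   = 0.2576 - 0.0920 + 0.1116 + 0.0987
   = 0.3759


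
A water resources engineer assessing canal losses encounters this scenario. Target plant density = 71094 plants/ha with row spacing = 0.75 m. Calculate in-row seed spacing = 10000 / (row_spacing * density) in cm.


spacing = 10000 / (row_sp * density)
        = 10000 / (0.75 * 71094)
        = 10000 / 53320.50
        = 0.18755 m = 18.75 cm


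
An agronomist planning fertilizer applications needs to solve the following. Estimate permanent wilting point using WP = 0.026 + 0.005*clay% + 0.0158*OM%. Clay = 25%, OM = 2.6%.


WP = 0.026 + 0.005*25 + 0.0158*2.6
   = 0.026 + 0.1250 + 0.0411
   = 0.1921


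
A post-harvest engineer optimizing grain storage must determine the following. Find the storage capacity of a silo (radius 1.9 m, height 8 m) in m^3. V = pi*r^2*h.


V = pi * r^2 * h
  = pi * 1.9^2 * 8
  = pi * 3.61 * 8
  = 90.73 m^3


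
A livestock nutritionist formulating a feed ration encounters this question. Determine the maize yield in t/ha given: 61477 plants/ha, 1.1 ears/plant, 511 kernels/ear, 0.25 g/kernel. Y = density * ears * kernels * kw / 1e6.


Y = density * ears * kernels * kw
  = 61477 * 1.1 * 511 * 0.25 g/ha
  = 8639055.43 g/ha
  = 8639.06 kg/ha = 8.64 t/ha


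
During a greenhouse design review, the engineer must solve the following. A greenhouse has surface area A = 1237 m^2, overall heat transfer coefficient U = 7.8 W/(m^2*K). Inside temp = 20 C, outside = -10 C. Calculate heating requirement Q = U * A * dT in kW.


dT = 20 - (-10) = 30 K
Q = U * A * dT
  = 7.8 * 1237 * 30
  = 289458 W = 289.46 kW
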